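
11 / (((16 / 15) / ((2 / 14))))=1.47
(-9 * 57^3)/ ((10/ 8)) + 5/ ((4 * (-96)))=-2560108057/ 1920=-1333389.61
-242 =-242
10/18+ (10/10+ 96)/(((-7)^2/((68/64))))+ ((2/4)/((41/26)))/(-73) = 56059945/21118608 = 2.65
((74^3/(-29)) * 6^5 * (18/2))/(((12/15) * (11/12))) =-425387946240/319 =-1333504533.67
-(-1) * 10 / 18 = 5 / 9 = 0.56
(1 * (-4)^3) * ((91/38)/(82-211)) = 2912/2451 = 1.19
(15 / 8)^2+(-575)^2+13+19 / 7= 148128615 / 448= 330644.23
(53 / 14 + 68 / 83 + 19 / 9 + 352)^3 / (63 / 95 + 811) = 5015591233208539484315 / 88195281588350496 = 56869.16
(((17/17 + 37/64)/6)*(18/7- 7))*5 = -15655/2688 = -5.82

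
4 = 4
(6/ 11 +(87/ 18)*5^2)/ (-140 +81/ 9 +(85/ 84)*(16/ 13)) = -729001/ 779306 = -0.94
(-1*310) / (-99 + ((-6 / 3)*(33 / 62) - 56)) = 4805 / 2419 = 1.99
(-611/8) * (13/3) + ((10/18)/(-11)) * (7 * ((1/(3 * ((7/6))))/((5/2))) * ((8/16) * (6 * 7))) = -29199/88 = -331.81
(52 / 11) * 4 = 208 / 11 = 18.91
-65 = -65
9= 9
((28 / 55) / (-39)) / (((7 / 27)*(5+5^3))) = -18 / 46475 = -0.00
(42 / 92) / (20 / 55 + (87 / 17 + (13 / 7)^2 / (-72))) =6927228 / 82445731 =0.08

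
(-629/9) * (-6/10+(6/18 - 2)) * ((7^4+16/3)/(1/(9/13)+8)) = 9081502/225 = 40362.23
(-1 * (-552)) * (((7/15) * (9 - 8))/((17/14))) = 18032/85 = 212.14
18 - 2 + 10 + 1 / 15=391 / 15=26.07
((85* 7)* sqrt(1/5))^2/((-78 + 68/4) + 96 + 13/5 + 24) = 1149.43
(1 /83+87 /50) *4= 14542 /2075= 7.01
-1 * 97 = -97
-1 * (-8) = 8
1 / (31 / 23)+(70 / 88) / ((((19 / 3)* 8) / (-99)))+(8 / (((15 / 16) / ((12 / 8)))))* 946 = 12107.99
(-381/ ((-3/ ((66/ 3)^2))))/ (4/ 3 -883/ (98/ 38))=-9035796/ 50135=-180.23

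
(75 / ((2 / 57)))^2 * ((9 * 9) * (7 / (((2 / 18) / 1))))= 23315128593.75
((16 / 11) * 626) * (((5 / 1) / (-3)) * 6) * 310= -31049600 / 11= -2822690.91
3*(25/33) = 25/11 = 2.27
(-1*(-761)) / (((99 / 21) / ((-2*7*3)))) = -74578 / 11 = -6779.82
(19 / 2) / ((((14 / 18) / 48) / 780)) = 3201120 / 7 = 457302.86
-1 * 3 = -3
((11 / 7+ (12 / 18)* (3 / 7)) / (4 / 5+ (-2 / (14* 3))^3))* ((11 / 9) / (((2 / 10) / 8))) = 4204200 / 37039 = 113.51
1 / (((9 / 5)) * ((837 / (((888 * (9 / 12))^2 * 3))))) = 27380 / 31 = 883.23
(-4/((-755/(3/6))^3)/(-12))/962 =-1/9936356586000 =-0.00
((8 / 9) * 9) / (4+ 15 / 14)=112 / 71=1.58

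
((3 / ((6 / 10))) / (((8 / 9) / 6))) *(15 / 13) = 2025 / 52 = 38.94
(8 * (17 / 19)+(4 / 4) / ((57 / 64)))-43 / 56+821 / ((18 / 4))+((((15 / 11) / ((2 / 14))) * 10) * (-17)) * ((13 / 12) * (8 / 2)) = -6841.86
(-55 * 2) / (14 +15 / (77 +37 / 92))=-391655 / 50537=-7.75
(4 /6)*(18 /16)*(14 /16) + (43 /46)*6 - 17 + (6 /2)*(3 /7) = -48683 /5152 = -9.45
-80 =-80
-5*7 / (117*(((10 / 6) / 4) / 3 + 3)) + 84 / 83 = 111776 / 121927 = 0.92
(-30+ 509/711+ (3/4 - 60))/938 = -251791/2667672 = -0.09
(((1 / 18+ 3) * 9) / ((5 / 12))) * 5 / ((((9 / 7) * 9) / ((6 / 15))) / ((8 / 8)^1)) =308 / 27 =11.41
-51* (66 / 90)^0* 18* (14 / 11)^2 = -179928 / 121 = -1487.01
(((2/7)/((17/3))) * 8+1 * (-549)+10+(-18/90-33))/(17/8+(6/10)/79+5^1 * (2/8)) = -215018408/1271991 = -169.04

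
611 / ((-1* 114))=-611 / 114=-5.36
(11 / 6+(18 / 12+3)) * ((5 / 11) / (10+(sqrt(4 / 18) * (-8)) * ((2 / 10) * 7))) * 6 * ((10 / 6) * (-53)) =-9440625 / 44627 - 3524500 * sqrt(2) / 44627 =-323.24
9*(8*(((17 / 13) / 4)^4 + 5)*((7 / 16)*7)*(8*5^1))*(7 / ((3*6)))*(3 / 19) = 188521037145 / 69460352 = 2714.08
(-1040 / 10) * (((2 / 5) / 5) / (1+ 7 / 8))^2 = -26624 / 140625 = -0.19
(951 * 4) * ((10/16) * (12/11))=28530/11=2593.64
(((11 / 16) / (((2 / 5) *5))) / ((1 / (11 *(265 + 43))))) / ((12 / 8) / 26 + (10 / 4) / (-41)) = -709423 / 2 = -354711.50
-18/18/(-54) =1/54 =0.02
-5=-5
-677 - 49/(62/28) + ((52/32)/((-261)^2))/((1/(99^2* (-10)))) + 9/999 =-8119744073/11575524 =-701.46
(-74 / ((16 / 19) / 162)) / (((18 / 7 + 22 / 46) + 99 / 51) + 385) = -36.50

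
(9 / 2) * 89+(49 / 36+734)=40891 / 36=1135.86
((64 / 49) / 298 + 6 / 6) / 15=7333 / 109515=0.07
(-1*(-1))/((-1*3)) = -1/3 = -0.33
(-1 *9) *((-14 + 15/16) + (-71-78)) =23337/16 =1458.56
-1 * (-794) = 794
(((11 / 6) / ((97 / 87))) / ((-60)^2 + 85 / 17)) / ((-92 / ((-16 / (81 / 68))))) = 43384 / 651463155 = 0.00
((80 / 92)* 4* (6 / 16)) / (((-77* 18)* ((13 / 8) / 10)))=-400 / 69069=-0.01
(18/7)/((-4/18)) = -81/7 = -11.57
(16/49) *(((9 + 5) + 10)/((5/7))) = 10.97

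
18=18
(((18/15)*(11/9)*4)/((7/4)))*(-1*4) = -1408/105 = -13.41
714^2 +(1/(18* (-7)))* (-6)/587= 509796.00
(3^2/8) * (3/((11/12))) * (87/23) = 7047/506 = 13.93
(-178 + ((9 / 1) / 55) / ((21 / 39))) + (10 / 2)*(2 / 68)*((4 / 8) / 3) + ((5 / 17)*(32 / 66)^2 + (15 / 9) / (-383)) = -176304425053 / 992667060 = -177.61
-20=-20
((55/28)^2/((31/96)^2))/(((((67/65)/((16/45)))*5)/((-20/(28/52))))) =-2093977600/22084741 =-94.82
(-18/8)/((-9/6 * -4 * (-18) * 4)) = 1/192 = 0.01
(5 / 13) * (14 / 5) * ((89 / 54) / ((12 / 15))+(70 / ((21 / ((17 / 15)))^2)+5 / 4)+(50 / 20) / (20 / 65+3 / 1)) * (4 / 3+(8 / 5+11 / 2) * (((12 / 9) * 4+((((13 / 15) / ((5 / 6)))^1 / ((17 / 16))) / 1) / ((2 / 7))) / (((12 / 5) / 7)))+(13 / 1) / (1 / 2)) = 1662252355417 / 1731921750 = 959.77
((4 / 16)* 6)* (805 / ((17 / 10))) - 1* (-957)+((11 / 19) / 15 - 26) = 7952257 / 4845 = 1641.33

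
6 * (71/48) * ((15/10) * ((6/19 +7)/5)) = 29607/1520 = 19.48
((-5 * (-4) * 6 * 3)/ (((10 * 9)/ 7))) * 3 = 84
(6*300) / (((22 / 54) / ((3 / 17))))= 145800 / 187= 779.68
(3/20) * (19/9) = 19/60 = 0.32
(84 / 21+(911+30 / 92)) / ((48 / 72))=126315 / 92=1372.99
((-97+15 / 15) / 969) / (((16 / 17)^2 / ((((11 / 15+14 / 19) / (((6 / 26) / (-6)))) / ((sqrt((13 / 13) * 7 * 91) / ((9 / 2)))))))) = 21369 * sqrt(13) / 101080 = 0.76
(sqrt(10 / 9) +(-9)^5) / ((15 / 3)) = -59049 / 5 +sqrt(10) / 15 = -11809.59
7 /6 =1.17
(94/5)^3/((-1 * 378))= -415292/23625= -17.58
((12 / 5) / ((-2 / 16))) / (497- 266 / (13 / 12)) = -1248 / 16345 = -0.08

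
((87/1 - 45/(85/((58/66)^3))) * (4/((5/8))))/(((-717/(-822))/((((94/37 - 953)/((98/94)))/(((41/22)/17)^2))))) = -526890271185776128/10925836005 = -48224252.22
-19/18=-1.06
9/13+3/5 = 84/65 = 1.29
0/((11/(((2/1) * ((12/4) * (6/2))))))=0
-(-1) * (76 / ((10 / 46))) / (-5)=-69.92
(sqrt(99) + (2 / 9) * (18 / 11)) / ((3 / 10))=40 / 33 + 10 * sqrt(11)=34.38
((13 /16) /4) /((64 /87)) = 1131 /4096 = 0.28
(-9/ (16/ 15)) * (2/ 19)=-0.89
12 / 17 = 0.71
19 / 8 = 2.38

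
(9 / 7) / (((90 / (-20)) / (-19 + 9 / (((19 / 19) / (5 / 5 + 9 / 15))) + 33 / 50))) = 197 / 175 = 1.13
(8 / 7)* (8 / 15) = 64 / 105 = 0.61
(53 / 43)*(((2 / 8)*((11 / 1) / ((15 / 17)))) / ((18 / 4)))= 9911 / 11610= 0.85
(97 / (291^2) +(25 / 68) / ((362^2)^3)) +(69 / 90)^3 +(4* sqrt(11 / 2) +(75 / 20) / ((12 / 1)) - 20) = -963639080619738222312889 / 50096322643412075616000 +2* sqrt(22) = -9.85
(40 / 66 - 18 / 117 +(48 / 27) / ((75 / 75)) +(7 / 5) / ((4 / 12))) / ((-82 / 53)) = -4.16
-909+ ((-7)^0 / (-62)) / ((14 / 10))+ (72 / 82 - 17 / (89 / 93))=-1466312417 / 1583666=-925.90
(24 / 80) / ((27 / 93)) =31 / 30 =1.03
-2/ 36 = -1/ 18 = -0.06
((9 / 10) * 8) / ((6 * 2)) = 3 / 5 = 0.60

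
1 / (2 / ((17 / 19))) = 17 / 38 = 0.45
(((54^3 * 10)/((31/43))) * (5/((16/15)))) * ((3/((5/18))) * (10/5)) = 6855588900/31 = 221148029.03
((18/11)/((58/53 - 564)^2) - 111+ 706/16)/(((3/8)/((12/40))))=-1309511790641/24476857790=-53.50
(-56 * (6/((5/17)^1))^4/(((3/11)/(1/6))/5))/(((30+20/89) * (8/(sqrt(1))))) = -20605298868/168125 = -122559.40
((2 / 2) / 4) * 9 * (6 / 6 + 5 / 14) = 171 / 56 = 3.05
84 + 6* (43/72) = 1051/12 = 87.58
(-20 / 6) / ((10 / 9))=-3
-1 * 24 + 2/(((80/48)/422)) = 482.40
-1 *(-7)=7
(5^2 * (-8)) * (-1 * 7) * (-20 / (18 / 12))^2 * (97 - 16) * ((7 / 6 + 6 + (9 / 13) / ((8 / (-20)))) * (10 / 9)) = 4748800000 / 39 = 121764102.56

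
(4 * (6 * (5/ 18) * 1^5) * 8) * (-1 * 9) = -480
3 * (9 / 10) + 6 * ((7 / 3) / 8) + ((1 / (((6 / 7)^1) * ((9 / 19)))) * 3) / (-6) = 869 / 270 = 3.22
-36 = -36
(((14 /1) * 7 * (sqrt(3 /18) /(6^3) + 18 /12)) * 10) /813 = 1.81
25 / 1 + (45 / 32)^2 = 27625 / 1024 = 26.98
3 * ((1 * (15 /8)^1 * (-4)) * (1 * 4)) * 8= -720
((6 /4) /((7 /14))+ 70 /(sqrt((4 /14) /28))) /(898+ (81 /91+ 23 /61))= 5551 /1663944+ 1359995*sqrt(2) /2495916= 0.77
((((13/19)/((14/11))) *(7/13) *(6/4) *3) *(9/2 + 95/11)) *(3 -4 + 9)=2601/19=136.89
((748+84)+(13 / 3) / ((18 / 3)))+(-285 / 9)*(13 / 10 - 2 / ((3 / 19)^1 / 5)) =25174 / 9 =2797.11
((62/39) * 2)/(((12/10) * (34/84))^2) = 151900/11271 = 13.48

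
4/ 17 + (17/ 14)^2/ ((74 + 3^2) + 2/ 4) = 70377/ 278222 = 0.25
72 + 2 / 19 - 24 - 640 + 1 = -11227 / 19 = -590.89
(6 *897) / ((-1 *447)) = -1794 / 149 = -12.04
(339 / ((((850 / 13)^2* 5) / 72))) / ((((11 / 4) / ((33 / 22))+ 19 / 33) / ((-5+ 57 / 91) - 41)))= -7205815188 / 335059375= -21.51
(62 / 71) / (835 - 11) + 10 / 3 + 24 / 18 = 409621 / 87756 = 4.67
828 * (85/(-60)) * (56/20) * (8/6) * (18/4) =-98532/5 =-19706.40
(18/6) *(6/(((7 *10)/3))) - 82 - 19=-3508/35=-100.23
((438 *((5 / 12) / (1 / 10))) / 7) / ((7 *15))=365 / 147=2.48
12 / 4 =3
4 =4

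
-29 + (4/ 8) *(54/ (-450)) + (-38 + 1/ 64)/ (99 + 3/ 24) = -359207/ 12200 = -29.44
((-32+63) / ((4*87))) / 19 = 31 / 6612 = 0.00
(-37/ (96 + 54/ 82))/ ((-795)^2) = -1517/ 2504715075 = -0.00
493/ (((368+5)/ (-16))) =-7888/ 373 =-21.15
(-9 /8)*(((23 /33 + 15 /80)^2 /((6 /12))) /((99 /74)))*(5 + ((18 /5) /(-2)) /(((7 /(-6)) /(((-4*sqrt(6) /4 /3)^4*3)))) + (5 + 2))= -330841013 /17888640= -18.49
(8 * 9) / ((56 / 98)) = 126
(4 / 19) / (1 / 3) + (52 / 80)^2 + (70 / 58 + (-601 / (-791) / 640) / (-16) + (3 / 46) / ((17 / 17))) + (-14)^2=101790158828611 / 513246361600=198.33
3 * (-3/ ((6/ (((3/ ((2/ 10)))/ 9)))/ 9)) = -45/ 2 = -22.50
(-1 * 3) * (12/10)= -18/5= -3.60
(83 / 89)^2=6889 / 7921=0.87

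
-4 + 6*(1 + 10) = 62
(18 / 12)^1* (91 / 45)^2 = 8281 / 1350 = 6.13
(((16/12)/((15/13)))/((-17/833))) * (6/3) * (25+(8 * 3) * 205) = -5039944/9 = -559993.78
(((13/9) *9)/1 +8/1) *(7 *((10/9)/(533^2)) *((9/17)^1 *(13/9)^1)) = 490/1114503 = 0.00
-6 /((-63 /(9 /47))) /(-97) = -6 /31913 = -0.00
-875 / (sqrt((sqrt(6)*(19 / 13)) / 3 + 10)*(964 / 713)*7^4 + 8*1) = -875 / (8 + 2314564*sqrt(19*sqrt(6) / 39 + 10) / 713) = -0.08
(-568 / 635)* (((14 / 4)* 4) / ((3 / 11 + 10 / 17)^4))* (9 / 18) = -694567985848 / 60950769005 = -11.40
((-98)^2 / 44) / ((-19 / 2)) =-4802 / 209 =-22.98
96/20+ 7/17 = 443/85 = 5.21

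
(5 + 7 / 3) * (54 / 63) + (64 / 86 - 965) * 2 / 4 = -286457 / 602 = -475.84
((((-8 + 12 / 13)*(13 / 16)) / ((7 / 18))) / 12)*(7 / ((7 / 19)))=-1311 / 56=-23.41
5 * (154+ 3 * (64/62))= 785.48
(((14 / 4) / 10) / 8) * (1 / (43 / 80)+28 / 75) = 12607 / 129000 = 0.10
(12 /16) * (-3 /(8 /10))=-45 /16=-2.81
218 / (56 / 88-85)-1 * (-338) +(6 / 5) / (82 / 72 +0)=32004989 / 95120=336.47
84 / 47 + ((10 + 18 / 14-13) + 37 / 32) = 12941 / 10528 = 1.23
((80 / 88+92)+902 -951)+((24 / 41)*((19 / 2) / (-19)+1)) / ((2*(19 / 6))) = 43.96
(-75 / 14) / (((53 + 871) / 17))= -425 / 4312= -0.10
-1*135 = -135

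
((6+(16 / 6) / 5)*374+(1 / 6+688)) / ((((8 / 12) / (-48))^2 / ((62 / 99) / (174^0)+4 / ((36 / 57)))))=6214162656 / 55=112984775.56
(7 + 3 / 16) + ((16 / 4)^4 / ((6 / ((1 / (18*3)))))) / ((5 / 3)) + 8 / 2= 25189 / 2160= 11.66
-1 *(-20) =20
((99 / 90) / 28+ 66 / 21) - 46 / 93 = 69983 / 26040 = 2.69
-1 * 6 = -6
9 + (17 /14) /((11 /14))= 116 /11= 10.55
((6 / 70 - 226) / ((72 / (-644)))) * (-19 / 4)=-3455359 / 360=-9598.22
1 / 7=0.14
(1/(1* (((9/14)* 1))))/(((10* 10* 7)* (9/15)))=1/270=0.00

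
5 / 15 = 1 / 3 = 0.33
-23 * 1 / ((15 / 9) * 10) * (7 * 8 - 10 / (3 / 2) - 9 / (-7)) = -24449 / 350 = -69.85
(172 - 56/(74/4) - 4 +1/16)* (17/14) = 1660917/8288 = 200.40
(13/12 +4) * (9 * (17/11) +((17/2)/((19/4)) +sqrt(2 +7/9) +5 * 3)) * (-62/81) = -125.93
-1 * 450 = -450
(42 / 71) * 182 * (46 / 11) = 450.22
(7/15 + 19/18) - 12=-943/90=-10.48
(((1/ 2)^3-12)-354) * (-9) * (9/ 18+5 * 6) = 100432.69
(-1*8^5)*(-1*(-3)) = -98304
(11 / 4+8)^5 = 143562.93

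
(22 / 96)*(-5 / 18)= -0.06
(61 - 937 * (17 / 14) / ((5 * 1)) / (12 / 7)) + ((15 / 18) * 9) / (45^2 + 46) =-17828339 / 248520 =-71.74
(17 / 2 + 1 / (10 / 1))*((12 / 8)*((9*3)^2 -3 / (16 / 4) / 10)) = 3761253 / 400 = 9403.13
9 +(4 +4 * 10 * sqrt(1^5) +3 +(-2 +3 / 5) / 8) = 2233 / 40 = 55.82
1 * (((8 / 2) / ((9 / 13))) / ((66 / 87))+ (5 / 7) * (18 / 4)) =15011 / 1386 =10.83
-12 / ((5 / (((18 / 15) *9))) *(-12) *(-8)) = -0.27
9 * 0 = 0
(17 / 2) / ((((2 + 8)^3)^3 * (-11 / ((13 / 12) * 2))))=-221 / 132000000000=-0.00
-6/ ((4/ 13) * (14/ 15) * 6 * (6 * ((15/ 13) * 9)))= -169/ 3024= -0.06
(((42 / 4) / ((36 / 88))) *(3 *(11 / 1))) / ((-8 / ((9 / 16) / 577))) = -7623 / 73856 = -0.10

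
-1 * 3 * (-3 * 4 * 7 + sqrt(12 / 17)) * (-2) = -504 + 12 * sqrt(51) / 17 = -498.96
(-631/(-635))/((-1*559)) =-631/354965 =-0.00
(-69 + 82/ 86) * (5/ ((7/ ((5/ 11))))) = -950/ 43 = -22.09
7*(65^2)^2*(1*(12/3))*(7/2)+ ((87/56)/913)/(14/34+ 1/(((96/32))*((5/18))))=12253463852637395/7004536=1749361250.00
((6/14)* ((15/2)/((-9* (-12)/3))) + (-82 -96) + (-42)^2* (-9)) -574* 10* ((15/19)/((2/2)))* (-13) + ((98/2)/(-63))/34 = 6976710443/162792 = 42856.59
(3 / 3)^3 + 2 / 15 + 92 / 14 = 809 / 105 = 7.70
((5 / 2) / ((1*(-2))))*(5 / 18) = -0.35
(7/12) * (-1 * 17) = -119/12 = -9.92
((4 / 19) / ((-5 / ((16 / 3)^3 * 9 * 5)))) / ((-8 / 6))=215.58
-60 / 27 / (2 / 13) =-130 / 9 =-14.44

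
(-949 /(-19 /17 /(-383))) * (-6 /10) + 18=18538527 /95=195142.39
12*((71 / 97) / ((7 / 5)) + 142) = 1710.27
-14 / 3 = -4.67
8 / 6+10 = 34 / 3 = 11.33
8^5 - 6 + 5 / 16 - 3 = 32759.31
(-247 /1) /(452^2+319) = -247 /204623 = -0.00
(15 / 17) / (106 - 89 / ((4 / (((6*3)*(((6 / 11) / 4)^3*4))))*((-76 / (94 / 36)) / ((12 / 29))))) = 88005720 / 10578180487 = 0.01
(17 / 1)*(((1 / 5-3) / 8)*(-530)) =6307 / 2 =3153.50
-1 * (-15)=15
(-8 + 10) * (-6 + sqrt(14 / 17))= -12 + 2 * sqrt(238) / 17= -10.19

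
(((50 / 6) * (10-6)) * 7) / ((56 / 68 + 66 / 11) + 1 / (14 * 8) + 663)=0.35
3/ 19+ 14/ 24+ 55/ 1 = 12709/ 228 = 55.74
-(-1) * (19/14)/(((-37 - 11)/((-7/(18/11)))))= 209/1728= 0.12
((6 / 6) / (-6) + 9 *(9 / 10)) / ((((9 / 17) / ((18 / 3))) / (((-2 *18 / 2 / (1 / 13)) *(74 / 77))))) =-1112072 / 55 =-20219.49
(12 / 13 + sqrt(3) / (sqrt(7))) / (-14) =-6 / 91 - sqrt(21) / 98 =-0.11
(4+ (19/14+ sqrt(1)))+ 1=7.36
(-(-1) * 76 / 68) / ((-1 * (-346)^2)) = -19 / 2035172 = -0.00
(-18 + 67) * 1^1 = 49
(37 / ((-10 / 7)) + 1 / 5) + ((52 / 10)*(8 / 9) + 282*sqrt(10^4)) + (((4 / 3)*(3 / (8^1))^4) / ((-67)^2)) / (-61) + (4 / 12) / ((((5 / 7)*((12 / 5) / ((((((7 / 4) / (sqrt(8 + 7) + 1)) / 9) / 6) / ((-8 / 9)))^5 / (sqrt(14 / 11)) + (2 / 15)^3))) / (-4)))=-319*sqrt(154) / 37572373905408 + 95*sqrt(2310) / 37572373905408 + 240004858619276899 / 8517177216000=28178.92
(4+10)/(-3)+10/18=-37/9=-4.11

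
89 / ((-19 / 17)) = -1513 / 19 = -79.63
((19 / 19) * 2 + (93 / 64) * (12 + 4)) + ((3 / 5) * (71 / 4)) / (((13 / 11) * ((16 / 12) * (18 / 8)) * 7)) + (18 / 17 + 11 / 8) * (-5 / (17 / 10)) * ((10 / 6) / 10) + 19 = 137236819 / 3155880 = 43.49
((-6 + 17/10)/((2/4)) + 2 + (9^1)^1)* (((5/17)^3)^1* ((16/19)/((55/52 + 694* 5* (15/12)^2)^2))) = 692224/395889705356841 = 0.00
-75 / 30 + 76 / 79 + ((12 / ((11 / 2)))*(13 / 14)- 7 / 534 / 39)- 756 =-47855873224 / 63342279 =-755.51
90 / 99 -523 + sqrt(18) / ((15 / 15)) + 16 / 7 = -40025 / 77 + 3 * sqrt(2) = -515.56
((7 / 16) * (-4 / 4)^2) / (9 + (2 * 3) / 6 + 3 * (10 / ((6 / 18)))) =7 / 1600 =0.00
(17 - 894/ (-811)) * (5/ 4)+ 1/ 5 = 370269/ 16220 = 22.83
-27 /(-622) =27 /622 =0.04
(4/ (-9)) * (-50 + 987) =-3748/ 9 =-416.44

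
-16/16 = -1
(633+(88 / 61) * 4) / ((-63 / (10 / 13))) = -389650 / 49959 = -7.80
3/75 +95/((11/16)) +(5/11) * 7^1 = 38886/275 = 141.40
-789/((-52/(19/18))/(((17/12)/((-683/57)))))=-1614031/852384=-1.89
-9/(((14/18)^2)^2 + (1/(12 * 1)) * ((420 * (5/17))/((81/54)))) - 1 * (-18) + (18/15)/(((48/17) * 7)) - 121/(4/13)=-12140262913/32250680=-376.43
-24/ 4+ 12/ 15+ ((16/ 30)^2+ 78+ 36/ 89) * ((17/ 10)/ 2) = 12352541/ 200250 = 61.69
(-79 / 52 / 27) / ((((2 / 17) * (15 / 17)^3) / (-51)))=112168703 / 3159000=35.51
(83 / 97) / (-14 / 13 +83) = 0.01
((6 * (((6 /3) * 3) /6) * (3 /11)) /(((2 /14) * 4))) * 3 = 189 /22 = 8.59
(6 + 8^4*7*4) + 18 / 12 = 229391 / 2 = 114695.50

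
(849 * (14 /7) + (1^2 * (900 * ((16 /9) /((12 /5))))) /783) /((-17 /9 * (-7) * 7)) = 570086 /31059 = 18.35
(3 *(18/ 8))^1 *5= 135/ 4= 33.75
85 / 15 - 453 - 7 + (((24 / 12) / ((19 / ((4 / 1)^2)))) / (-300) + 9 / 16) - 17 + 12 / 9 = -469.44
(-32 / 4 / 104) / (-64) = 0.00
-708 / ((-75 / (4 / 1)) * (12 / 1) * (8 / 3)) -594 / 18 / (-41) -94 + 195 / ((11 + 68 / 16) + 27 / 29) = -79.96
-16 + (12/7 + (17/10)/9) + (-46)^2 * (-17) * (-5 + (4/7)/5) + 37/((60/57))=221470159/1260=175769.97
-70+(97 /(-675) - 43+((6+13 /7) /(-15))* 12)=-564304 /4725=-119.43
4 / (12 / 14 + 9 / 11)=308 / 129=2.39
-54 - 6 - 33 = -93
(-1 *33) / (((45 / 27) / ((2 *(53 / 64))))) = -5247 / 160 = -32.79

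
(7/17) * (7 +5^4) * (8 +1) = 39816/17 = 2342.12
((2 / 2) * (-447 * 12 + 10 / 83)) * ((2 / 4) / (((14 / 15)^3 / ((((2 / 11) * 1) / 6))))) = -250426125 / 2505272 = -99.96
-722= -722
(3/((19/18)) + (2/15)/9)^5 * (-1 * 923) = -19504238743270576881664/111029107105603125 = -175667.80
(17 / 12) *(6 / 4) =17 / 8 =2.12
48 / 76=12 / 19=0.63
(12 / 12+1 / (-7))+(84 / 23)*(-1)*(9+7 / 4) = -6183 / 161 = -38.40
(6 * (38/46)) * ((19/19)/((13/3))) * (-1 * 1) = -342/299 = -1.14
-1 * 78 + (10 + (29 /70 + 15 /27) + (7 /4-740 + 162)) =-810533 /1260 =-643.28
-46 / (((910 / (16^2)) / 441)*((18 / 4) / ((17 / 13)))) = -1401344 / 845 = -1658.40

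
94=94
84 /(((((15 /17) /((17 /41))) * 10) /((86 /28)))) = 12427 /1025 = 12.12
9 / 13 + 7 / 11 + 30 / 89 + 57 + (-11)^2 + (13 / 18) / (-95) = 3909930809 / 21763170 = 179.66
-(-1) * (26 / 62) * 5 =65 / 31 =2.10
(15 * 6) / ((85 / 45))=810 / 17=47.65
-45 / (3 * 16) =-15 / 16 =-0.94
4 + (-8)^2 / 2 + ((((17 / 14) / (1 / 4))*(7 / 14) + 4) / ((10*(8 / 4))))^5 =619632297 / 17210368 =36.00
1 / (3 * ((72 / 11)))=11 / 216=0.05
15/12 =5/4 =1.25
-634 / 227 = -2.79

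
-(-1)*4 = 4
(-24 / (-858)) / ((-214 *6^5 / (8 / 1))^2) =1 / 1546806978288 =0.00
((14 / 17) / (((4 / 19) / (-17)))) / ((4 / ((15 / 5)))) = -49.88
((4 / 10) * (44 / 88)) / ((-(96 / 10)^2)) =-5 / 2304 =-0.00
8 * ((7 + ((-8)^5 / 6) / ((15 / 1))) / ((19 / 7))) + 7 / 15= -179893 / 171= -1052.01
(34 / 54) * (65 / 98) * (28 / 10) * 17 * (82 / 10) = 154037 / 945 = 163.00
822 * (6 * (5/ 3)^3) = 68500/ 3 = 22833.33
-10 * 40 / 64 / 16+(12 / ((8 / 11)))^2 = 17399 / 64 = 271.86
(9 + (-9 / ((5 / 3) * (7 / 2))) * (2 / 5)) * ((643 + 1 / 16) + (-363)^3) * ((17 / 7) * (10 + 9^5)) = -161027890395123609 / 2800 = -57509960855401.29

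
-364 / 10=-182 / 5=-36.40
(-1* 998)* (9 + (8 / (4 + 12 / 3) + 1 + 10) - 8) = -12974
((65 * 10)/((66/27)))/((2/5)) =14625/22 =664.77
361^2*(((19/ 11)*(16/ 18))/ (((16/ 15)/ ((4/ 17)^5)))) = 135.28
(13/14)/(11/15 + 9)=195/2044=0.10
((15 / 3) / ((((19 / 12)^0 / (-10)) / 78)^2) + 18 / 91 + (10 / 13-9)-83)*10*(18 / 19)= 49826468880 / 1729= 28818084.95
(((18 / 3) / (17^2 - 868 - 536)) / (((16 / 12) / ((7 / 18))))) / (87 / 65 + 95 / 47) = -4277 / 9155488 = -0.00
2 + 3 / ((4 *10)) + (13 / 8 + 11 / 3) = 221 / 30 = 7.37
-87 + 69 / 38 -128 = -8101 / 38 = -213.18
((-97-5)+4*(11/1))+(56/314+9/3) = -8607/157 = -54.82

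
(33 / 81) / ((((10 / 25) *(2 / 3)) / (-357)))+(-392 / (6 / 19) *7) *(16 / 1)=-558299 / 4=-139574.75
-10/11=-0.91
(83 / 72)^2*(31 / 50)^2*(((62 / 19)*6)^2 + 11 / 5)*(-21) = -32249191576973 / 7797600000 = -4135.78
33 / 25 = 1.32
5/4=1.25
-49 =-49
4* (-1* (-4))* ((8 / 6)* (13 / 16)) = 52 / 3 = 17.33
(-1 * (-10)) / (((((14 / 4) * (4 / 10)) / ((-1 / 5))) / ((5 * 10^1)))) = -500 / 7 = -71.43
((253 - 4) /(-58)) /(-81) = 83 /1566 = 0.05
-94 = -94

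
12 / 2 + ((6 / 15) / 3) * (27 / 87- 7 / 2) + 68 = 6401 / 87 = 73.57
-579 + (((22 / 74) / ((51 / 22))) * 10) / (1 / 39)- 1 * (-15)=-323296 / 629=-513.98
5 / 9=0.56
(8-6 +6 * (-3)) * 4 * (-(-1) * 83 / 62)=-2656 / 31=-85.68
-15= -15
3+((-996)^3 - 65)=-988047998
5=5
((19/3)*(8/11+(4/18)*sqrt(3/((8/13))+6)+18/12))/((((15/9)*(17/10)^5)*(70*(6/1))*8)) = 2375*sqrt(174)/536705946+16625/93710562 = 0.00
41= 41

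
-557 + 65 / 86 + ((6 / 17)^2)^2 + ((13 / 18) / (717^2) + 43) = -8528170389071062 / 16616706991803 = -513.23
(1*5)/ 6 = 5/ 6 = 0.83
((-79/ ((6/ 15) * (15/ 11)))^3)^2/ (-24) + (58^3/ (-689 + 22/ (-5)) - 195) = -1493043636674153304227/ 3882152448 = -384591706964.87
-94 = -94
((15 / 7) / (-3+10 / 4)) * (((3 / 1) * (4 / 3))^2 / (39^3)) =-160 / 138411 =-0.00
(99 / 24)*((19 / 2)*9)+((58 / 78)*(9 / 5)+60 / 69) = 8489101 / 23920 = 354.90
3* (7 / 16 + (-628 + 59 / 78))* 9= -3520143 / 208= -16923.76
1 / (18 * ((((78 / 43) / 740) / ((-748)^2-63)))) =4450353155 / 351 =12679068.82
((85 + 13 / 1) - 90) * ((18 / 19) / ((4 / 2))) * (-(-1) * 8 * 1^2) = 576 / 19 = 30.32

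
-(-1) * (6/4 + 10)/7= 23/14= 1.64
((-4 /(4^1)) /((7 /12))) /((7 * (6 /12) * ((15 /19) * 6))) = -76 /735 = -0.10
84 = 84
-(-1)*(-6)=-6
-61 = -61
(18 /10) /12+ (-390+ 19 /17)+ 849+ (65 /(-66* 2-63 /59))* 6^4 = -153747853 /889780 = -172.79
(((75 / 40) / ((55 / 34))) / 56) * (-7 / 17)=-3 / 352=-0.01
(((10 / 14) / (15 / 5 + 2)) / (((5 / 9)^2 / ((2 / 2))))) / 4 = 81 / 700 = 0.12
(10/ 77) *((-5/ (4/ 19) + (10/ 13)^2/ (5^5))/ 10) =-2006859/ 6506500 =-0.31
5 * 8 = 40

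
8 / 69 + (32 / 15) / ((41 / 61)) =15512 / 4715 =3.29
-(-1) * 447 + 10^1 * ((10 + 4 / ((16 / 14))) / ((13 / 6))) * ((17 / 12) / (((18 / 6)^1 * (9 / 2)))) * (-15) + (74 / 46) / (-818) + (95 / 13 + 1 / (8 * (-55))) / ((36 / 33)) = 355.62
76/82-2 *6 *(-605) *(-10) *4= -11906362/41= -290399.07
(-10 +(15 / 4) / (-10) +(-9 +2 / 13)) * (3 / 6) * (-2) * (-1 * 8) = -153.77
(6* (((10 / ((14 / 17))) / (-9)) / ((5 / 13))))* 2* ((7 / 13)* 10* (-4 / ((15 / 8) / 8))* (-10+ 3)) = -243712 / 9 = -27079.11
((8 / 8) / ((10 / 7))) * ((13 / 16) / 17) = 91 / 2720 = 0.03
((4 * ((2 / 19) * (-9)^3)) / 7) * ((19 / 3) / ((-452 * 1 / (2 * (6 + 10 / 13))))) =85536 / 10283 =8.32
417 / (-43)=-417 / 43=-9.70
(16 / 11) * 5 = 7.27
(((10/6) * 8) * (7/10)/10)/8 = 7/60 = 0.12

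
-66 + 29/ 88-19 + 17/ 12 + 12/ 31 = -678181/ 8184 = -82.87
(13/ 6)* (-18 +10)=-52/ 3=-17.33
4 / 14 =2 / 7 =0.29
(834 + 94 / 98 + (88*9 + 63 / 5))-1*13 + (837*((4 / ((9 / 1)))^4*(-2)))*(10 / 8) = 91976401 / 59535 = 1544.91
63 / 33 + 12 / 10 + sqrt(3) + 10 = sqrt(3) + 721 / 55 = 14.84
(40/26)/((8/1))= 5/26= 0.19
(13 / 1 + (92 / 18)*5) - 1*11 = 248 / 9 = 27.56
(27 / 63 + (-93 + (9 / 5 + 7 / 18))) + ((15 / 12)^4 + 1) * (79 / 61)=-422671643 / 4919040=-85.93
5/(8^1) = 5/8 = 0.62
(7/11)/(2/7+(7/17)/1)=833/913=0.91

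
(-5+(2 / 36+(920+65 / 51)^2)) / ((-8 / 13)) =-19132337159 / 13872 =-1379205.39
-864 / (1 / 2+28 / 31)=-17856 / 29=-615.72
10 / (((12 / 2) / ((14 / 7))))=10 / 3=3.33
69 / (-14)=-69 / 14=-4.93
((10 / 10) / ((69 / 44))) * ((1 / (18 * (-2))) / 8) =-11 / 4968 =-0.00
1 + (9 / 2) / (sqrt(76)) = 9* sqrt(19) / 76 + 1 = 1.52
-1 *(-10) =10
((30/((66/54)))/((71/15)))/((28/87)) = 176175/10934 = 16.11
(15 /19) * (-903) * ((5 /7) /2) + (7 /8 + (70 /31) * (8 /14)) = -1189497 /4712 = -252.44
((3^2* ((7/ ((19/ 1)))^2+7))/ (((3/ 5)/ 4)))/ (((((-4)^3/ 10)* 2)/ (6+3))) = -108675/ 361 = -301.04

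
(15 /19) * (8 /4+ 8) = 150 /19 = 7.89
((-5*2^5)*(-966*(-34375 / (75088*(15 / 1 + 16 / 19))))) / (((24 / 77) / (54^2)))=-443801531250 / 10621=-41785286.81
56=56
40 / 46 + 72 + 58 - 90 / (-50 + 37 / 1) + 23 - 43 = 35220 / 299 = 117.79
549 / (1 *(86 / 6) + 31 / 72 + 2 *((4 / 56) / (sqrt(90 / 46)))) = 10294474680 / 276829157 - 6640704 *sqrt(115) / 276829157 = 36.93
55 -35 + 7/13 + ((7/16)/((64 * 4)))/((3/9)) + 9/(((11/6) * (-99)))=132043017/6443008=20.49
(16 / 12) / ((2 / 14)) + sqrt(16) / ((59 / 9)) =1760 / 177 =9.94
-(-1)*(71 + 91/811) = 57672/811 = 71.11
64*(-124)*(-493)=3912448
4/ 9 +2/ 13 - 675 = -78905/ 117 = -674.40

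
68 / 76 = 17 / 19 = 0.89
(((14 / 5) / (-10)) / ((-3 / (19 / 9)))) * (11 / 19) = 0.11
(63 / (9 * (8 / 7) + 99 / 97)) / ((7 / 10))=6790 / 853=7.96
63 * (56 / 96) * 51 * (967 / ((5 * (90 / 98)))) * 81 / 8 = 3996341.45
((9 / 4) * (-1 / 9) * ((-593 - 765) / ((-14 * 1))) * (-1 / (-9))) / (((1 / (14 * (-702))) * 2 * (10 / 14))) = 185367 / 10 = 18536.70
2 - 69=-67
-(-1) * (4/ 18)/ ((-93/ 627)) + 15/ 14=-1667/ 3906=-0.43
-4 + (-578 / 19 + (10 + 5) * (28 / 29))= -10986 / 551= -19.94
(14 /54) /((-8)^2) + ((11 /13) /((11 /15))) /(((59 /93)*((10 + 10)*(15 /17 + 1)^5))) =21955391869 /2779514929152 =0.01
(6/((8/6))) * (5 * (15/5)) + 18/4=72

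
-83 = -83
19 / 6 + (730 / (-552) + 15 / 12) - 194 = -26345 / 138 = -190.91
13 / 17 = 0.76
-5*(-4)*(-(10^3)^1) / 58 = -10000 / 29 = -344.83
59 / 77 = 0.77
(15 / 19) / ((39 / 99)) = 495 / 247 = 2.00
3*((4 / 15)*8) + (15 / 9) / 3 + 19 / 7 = 3046 / 315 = 9.67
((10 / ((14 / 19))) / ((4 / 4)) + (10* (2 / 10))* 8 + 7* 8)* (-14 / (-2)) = 599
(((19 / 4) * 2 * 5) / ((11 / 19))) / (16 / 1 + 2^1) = 1805 / 396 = 4.56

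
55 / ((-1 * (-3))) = 55 / 3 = 18.33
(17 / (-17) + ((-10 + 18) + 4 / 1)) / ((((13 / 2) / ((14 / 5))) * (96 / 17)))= 1309 / 1560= 0.84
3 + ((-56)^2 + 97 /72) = 226105 /72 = 3140.35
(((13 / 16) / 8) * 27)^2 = 123201 / 16384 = 7.52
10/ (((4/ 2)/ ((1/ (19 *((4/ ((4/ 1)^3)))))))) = 4.21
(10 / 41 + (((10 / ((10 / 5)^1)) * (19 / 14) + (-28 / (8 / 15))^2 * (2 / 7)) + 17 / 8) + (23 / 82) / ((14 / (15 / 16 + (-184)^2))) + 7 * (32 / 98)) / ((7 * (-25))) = -8.44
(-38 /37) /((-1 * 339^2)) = 38 /4252077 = 0.00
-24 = -24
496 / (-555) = -496 / 555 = -0.89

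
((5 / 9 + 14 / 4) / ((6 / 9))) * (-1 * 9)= -54.75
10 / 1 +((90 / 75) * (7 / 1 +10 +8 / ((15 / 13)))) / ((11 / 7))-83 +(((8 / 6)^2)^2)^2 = -80714089 / 1804275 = -44.73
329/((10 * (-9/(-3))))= 329/30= 10.97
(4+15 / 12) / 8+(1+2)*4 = 405 / 32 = 12.66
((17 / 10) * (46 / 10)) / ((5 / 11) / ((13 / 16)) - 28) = -55913 / 196200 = -0.28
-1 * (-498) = 498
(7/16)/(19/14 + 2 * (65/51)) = 0.11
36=36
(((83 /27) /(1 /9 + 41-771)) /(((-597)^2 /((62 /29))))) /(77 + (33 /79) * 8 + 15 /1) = -203267 /767092068729882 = -0.00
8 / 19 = 0.42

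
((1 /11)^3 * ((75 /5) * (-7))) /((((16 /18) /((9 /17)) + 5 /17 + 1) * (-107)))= 144585 /583055198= 0.00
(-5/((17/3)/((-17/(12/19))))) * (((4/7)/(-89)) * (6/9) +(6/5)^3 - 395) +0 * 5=-1745704249/186900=-9340.31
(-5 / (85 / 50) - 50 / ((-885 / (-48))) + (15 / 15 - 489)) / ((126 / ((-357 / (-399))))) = -247567 / 70623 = -3.51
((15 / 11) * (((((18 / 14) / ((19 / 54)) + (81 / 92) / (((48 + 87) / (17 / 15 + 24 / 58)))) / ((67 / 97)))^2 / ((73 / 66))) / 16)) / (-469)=-89475732858865819761 / 19351749812973556048000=-0.00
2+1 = 3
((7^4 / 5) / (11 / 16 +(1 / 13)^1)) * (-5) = -499408 / 159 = -3140.93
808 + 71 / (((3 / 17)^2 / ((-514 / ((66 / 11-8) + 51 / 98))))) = 792825.68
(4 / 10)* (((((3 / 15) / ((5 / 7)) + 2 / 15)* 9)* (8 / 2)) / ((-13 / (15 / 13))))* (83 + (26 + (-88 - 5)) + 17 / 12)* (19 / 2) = -369303 / 4225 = -87.41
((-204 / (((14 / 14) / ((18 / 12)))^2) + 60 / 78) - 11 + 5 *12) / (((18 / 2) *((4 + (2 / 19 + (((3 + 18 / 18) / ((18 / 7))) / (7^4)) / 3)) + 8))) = -3.76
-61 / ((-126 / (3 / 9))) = 61 / 378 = 0.16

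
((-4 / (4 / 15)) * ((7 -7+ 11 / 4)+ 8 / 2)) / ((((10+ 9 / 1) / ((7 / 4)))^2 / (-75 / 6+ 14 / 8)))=853335 / 92416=9.23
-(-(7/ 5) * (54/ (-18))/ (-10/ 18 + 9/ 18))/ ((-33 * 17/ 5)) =-126/ 187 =-0.67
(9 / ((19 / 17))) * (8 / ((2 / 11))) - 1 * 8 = 6580 / 19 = 346.32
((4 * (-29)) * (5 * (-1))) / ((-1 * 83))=-580 / 83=-6.99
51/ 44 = 1.16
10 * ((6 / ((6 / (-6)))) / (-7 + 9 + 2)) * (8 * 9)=-1080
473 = 473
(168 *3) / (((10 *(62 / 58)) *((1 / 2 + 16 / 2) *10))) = 7308 / 13175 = 0.55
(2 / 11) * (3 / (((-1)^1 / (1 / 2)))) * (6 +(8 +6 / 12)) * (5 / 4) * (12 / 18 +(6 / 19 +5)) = -4495 / 152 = -29.57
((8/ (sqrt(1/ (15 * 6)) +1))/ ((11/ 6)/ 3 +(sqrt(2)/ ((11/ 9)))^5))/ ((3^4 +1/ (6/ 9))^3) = 30976/ (25 * (1771561 +4251528 * sqrt(2)) * (sqrt(10) +30)) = 0.00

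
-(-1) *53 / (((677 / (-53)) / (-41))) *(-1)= -170.12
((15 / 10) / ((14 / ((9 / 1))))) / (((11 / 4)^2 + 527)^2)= 192 / 56897407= 0.00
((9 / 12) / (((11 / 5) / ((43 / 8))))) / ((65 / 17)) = 0.48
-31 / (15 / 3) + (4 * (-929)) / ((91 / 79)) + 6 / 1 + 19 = -1459266 / 455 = -3207.18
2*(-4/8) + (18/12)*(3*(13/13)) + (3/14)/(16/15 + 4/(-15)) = 211/56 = 3.77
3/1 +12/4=6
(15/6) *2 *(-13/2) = -32.50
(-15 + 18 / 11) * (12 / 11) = -1764 / 121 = -14.58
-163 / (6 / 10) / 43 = -815 / 129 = -6.32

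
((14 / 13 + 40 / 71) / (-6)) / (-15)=757 / 41535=0.02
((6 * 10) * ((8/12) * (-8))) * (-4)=1280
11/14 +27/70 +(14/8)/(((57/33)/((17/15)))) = 18511/7980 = 2.32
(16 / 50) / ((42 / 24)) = 32 / 175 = 0.18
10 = 10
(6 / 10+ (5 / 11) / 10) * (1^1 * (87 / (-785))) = -0.07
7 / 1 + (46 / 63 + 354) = 22789 / 63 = 361.73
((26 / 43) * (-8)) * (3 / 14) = -312 / 301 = -1.04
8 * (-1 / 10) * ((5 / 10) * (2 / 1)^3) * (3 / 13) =-48 / 65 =-0.74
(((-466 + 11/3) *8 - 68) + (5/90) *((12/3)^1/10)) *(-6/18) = 169499/135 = 1255.55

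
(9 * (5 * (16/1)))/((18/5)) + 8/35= 7008/35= 200.23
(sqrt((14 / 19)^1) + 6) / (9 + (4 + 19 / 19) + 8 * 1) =sqrt(266) / 418 + 3 / 11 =0.31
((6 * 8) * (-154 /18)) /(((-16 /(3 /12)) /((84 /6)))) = 539 /6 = 89.83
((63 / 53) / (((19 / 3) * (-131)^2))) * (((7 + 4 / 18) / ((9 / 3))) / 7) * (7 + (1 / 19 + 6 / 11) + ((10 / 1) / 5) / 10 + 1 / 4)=437333 / 14447022172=0.00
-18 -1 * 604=-622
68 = 68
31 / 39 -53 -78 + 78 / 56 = -140663 / 1092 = -128.81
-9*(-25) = 225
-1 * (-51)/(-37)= -51/37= -1.38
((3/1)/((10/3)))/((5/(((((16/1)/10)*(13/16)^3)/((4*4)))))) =19773/2048000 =0.01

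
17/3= 5.67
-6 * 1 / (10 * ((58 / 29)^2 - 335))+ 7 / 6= 1.17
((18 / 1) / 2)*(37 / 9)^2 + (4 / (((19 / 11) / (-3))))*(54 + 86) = -140309 / 171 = -820.52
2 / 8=1 / 4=0.25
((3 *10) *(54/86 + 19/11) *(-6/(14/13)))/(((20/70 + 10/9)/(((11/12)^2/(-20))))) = 11.84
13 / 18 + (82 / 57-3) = -0.84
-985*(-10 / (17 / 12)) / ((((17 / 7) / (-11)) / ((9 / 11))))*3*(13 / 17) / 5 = -58083480 / 4913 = -11822.41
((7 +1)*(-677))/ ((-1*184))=677/ 23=29.43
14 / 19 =0.74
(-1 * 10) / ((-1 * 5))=2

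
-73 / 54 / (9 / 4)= -146 / 243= -0.60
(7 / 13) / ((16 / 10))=35 / 104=0.34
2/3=0.67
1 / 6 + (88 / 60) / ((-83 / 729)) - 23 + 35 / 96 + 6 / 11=-5084347 / 146080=-34.81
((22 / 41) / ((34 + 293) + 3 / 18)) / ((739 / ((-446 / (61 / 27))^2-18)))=126704952 / 1465653527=0.09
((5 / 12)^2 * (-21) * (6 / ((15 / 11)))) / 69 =-0.23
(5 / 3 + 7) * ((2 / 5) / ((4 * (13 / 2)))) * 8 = 16 / 15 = 1.07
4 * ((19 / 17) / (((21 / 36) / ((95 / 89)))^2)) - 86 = -468674998 / 6598193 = -71.03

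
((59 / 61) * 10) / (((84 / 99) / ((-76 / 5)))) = -73986 / 427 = -173.27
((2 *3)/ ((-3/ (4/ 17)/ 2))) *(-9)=144/ 17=8.47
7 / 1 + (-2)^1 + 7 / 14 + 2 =15 / 2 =7.50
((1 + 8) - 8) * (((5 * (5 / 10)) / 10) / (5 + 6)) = 1 / 44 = 0.02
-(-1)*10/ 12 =5/ 6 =0.83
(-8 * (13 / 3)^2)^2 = 1827904 / 81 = 22566.72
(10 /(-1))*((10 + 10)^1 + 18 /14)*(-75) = 111750 /7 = 15964.29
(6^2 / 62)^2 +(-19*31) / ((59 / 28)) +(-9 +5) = -16056492 / 56699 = -283.19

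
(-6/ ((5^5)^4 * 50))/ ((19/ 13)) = -39/ 45299530029296875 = -0.00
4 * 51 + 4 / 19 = 3880 / 19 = 204.21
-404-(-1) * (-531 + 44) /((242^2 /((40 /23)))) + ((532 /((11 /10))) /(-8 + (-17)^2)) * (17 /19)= -38084062922 /94624783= -402.47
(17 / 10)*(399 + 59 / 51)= 10204 / 15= 680.27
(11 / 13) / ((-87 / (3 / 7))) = -11 / 2639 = -0.00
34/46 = 0.74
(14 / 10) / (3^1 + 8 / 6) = 21 / 65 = 0.32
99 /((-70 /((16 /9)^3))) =-22528 /2835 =-7.95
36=36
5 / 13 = 0.38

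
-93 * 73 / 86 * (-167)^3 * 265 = 8379171821355 / 86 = 97432230480.87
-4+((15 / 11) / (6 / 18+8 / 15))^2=-31171 / 20449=-1.52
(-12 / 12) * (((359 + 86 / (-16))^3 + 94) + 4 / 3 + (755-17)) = -67924786367 / 1536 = -44221866.12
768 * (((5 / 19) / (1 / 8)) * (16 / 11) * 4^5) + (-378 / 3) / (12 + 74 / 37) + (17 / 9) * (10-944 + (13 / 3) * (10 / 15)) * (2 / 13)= 529930724467 / 220077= 2407933.24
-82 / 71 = -1.15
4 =4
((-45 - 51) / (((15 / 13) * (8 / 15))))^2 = 24336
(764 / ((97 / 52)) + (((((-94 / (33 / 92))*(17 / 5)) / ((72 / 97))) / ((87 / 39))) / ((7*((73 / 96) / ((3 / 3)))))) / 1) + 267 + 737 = 933871167692 / 711534285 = 1312.48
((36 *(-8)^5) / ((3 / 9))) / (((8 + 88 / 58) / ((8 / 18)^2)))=-15204352 / 207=-73450.98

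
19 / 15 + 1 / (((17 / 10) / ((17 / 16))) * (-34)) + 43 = 180533 / 4080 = 44.25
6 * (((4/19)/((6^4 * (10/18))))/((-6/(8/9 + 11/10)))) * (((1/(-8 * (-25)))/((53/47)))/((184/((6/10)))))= -8413/1000555200000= -0.00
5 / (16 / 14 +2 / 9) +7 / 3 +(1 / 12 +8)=7265 / 516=14.08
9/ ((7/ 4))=36/ 7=5.14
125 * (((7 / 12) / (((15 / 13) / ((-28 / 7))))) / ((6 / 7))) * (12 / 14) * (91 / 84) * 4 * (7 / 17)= -207025 / 459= -451.03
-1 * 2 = -2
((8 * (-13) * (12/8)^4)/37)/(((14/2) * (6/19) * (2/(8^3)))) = -1647.94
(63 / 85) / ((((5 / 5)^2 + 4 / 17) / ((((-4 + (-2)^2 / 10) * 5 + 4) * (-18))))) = 756 / 5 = 151.20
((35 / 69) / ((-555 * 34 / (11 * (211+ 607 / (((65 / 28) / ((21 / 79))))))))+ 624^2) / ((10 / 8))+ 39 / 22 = 22909503088897027 / 73545164550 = 311502.51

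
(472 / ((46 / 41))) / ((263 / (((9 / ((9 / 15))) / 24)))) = 12095 / 12098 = 1.00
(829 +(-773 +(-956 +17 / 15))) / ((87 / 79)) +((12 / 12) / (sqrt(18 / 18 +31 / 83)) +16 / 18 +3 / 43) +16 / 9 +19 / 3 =-45292801 / 56115 +sqrt(9462) / 114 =-806.29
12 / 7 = 1.71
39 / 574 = 0.07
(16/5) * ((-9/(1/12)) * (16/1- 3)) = -22464/5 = -4492.80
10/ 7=1.43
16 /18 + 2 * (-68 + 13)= -982 /9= -109.11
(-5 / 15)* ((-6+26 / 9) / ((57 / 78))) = 728 / 513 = 1.42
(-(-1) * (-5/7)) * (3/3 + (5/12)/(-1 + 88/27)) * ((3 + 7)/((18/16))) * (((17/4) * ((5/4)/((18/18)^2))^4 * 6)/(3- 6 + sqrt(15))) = -76765625 * sqrt(15)/983808- 76765625/327936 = -536.29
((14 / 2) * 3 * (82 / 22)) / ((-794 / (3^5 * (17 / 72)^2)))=-746487 / 558976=-1.34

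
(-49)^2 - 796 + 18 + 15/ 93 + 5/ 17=855561/ 527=1623.46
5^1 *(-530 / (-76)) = 1325 / 38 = 34.87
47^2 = 2209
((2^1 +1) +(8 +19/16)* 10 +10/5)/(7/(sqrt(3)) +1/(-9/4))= 6975/2614 +146475* sqrt(3)/10456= 26.93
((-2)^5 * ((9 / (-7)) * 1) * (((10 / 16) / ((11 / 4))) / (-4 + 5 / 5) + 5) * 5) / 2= 39000 / 77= 506.49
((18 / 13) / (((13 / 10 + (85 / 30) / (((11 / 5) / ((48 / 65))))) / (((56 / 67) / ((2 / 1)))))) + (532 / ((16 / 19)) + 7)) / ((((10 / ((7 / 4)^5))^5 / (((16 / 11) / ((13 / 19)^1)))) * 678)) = 187285761961991572924983577261 / 7847657474444509090676736000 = 23.87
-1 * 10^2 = -100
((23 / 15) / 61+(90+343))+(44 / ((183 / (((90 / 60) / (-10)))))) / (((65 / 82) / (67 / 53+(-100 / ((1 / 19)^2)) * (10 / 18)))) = 12723352124 / 9456525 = 1345.46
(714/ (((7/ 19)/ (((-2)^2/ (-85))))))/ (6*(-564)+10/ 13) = 2964/ 109955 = 0.03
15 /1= 15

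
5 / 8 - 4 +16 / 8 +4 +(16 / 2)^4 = 32789 / 8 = 4098.62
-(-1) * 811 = 811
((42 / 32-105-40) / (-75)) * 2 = 2299 / 600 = 3.83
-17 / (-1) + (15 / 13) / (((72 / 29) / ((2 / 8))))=21361 / 1248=17.12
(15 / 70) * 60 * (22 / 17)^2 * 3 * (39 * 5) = 25482600 / 2023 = 12596.44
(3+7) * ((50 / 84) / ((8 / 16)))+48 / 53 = 14258 / 1113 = 12.81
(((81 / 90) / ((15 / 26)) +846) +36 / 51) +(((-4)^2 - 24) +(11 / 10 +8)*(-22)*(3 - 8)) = 782538 / 425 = 1841.27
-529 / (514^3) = -529 / 135796744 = -0.00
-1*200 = -200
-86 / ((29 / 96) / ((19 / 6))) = -26144 / 29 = -901.52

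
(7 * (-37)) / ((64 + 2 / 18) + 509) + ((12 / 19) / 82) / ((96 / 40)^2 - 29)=-1055781969 / 2334505642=-0.45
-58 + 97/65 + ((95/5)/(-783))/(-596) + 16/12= -1673625769/30333420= -55.17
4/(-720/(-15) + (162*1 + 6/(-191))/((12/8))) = 191/7448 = 0.03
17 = 17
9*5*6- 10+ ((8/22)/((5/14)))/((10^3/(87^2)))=1840483/6875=267.71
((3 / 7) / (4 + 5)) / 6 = 1 / 126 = 0.01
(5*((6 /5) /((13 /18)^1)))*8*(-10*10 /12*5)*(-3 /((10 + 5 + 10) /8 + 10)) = 57600 /91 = 632.97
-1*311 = -311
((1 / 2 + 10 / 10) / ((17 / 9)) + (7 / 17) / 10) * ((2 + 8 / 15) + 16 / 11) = 46718 / 14025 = 3.33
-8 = -8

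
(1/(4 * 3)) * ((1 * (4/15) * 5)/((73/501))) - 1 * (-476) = 104411/219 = 476.76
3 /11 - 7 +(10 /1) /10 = -63 /11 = -5.73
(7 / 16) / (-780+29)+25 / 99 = 299707 / 1189584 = 0.25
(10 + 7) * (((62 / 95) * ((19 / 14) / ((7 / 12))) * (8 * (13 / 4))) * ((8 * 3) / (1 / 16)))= 63138816 / 245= 257709.45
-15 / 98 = -0.15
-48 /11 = -4.36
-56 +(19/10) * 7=-427/10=-42.70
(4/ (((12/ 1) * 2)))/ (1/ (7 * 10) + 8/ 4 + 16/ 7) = 5/ 129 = 0.04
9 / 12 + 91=367 / 4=91.75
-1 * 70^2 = -4900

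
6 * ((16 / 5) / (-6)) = -16 / 5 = -3.20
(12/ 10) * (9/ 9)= 6/ 5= 1.20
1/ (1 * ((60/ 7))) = 7/ 60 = 0.12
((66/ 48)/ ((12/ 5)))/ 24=0.02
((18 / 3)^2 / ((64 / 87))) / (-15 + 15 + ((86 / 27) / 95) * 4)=2008395 / 5504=364.90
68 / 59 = 1.15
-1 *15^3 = -3375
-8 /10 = -4 /5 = -0.80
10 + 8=18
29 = 29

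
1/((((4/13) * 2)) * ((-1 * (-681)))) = 13/5448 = 0.00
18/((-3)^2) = 2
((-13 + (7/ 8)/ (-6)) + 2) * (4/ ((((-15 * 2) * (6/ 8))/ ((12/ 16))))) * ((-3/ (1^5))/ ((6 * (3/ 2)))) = -107/ 216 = -0.50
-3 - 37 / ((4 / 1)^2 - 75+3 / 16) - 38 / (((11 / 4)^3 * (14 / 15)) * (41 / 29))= -3.76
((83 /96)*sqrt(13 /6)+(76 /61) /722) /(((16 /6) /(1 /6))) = 1 /9272+83*sqrt(78) /9216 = 0.08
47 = 47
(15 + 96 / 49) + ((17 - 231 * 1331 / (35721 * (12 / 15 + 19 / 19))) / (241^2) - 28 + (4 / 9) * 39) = 39166779661 / 6224134203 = 6.29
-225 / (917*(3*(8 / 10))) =-375 / 3668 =-0.10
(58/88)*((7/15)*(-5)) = -203/132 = -1.54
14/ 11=1.27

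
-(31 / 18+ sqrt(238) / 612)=-31 / 18 - sqrt(238) / 612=-1.75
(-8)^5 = -32768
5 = 5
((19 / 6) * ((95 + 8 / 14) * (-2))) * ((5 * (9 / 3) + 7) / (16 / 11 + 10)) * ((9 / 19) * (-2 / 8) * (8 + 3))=296813 / 196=1514.35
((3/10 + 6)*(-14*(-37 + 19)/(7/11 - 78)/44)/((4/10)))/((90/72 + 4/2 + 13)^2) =-15876/3595475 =-0.00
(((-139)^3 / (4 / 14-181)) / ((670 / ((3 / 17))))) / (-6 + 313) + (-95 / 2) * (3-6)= 315192844812 / 2211681725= 142.51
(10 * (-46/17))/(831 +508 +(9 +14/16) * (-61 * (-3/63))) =-0.02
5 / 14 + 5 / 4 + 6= 213 / 28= 7.61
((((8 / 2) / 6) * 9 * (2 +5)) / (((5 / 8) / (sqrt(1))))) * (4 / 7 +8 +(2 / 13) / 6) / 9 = 37552 / 585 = 64.19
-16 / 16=-1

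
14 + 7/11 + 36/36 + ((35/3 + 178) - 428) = -7349/33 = -222.70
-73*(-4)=292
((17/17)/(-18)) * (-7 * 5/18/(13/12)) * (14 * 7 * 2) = 6860/351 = 19.54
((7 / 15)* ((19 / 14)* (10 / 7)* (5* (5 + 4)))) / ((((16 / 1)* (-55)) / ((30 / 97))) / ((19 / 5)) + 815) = 3249 / 5285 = 0.61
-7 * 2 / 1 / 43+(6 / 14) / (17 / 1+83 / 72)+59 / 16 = 21310245 / 6294512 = 3.39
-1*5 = -5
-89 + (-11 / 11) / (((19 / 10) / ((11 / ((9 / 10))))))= -16319 / 171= -95.43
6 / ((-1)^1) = -6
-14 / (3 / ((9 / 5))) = -42 / 5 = -8.40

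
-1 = -1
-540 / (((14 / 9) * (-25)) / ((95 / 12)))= 109.93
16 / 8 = 2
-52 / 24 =-13 / 6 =-2.17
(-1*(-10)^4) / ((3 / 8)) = -80000 / 3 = -26666.67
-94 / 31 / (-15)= 94 / 465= 0.20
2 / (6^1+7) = 0.15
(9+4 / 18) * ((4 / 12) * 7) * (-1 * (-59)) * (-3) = -34279 / 9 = -3808.78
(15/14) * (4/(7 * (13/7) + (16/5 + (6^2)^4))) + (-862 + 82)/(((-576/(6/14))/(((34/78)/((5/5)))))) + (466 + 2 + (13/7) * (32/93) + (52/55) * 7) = 254193923265701/534570941520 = 475.51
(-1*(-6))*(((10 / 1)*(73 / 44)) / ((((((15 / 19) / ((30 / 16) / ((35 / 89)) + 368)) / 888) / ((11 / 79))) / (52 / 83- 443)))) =-118003017652875 / 45899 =-2570927855.79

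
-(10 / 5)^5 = -32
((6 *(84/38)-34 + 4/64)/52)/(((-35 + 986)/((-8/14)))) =0.00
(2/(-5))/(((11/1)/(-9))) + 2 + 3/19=2597/1045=2.49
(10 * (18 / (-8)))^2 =2025 / 4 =506.25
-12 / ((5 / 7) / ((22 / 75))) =-616 / 125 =-4.93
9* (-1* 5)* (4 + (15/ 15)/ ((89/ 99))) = -20475/ 89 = -230.06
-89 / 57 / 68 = -89 / 3876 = -0.02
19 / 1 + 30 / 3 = 29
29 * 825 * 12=287100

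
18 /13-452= -5858 /13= -450.62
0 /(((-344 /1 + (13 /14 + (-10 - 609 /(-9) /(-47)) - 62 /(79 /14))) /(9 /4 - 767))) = 0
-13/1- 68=-81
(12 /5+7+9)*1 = 92 /5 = 18.40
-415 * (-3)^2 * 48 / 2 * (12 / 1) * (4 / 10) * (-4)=1721088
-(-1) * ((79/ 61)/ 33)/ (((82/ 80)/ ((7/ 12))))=0.02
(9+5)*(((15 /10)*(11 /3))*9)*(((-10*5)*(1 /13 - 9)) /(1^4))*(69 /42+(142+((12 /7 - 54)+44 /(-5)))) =331830180 /13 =25525398.46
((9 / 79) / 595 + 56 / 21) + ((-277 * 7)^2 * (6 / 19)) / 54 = 176747121424 / 8037855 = 21989.34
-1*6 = -6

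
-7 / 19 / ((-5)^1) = 7 / 95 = 0.07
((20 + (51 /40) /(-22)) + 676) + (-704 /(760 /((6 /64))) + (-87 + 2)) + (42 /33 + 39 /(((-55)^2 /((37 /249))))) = 46721912359 /76326800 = 612.13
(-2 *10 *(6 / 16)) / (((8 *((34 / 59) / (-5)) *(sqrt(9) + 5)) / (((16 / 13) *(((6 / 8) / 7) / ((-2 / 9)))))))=-119475 / 198016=-0.60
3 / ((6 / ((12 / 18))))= 1 / 3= 0.33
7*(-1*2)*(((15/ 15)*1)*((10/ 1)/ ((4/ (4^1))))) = -140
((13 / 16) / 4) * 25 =325 / 64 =5.08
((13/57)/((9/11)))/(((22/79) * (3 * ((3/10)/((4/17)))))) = 20540/78489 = 0.26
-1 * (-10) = 10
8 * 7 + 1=57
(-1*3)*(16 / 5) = -48 / 5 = -9.60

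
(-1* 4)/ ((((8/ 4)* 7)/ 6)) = -12/ 7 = -1.71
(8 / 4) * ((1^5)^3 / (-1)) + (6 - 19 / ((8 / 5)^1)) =-63 / 8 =-7.88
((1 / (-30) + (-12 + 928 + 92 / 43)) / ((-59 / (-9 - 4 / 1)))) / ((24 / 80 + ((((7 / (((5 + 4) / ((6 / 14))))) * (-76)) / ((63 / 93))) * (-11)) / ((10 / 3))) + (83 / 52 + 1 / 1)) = 2802188662 / 1749588773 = 1.60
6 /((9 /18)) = 12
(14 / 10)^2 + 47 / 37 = 2988 / 925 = 3.23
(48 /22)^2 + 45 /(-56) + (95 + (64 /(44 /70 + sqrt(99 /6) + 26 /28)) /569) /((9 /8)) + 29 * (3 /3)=1254400 * sqrt(66) /353190249 + 280940100348235 /2393217127224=117.42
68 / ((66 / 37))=1258 / 33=38.12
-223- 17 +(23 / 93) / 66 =-240.00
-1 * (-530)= 530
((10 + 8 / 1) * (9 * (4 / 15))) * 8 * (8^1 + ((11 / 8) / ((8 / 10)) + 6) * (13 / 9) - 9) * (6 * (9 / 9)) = 21045.60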